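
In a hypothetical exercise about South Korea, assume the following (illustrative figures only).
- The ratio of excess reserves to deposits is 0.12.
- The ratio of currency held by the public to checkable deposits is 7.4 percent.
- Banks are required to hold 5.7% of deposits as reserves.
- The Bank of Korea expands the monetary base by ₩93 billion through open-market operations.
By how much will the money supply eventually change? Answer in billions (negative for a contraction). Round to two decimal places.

₩397.94 billion

The money multiplier is m = (1 + c) / (rr + e + c) = (1 + 0.074) / (0.057 + 0.12 + 0.074) ≈ 4.27888.
The purchase adds 93 billion of base, so ΔM = m × ΔMB = 4.27888 × (+93) ≈ 397.9358 billion.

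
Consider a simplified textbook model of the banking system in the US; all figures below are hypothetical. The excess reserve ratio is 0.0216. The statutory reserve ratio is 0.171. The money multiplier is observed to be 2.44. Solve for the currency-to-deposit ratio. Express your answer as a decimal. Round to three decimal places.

Using m = 2.44. From m = (1 + c)/(c + rr + e), rearranging gives 1 + c = m·(c + rr + e), so c·(1 − m) = m·(rr + e) − 1.
Hence c = [m·(rr + e) − 1]/(1 − m) = [2.44 × (0.171 + 0.0216) − 1] / (1 − 2.44) ≈ 0.368094.

0.368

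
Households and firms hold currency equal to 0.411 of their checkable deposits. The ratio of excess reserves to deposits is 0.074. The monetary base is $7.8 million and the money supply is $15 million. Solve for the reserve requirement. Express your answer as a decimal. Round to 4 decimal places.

Using m = M/MB = 15/7.8 ≈ 1.923077. Since m = (1 + c)/(c + rr + e), the denominator satisfies c + rr + e = (1 + c)/m = (1 + 0.411) / 1.923077 ≈ 0.733720.
With c = 0.411 and e = 0.074, the reserve requirement is 0.733720 − 0.411 − 0.074 = 0.24872.

0.2487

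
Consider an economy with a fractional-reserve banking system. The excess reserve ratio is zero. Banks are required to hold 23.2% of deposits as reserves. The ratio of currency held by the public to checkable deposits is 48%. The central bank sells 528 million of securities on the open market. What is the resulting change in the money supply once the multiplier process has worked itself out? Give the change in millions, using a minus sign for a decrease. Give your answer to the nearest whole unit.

-1098 million

The money multiplier is m = (1 + c) / (rr + c) = (1 + 0.48) / (0.232 + 0.48) ≈ 2.0787.
The sale removes 528 million of base, so ΔM = m × ΔMB = 2.0787 × (−528) = -1097.5536 million.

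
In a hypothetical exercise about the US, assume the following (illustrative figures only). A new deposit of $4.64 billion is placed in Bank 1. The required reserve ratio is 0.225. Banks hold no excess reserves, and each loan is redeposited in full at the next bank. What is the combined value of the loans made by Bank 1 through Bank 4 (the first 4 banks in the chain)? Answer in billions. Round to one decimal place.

Bank i lends (1 − rr)^i of the original deposit: Bank 1 lends 4.64·0.7750 = 3.5960, Bank 2 lends 4.64·0.7750² = 2.7869, and so on.
Summing a geometric series: total = 4.64·[0.7750·(1 − 0.7750^4) / (1 − 0.7750)] ≈ 10.2166 billion.

$10.2 billion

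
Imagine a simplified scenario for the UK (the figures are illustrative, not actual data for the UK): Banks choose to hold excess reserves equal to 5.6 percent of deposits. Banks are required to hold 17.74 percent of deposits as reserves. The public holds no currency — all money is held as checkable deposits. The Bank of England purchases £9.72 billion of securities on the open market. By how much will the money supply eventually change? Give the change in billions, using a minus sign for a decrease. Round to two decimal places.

The money multiplier is m = 1 / (rr + e) = 1 / (0.1774 + 0.056) ≈ 4.2845.
The purchase adds 9.72 billion of base, so ΔM = m × ΔMB = 4.2845 × (+9.72) ≈ 41.6453 billion.

£41.65 billion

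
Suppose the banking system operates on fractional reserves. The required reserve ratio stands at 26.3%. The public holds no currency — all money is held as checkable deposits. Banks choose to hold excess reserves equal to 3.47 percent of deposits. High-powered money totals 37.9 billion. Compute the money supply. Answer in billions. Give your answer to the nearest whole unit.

127 billion

The money multiplier is m = 1 / (rr + e) = 1 / (0.263 + 0.0347) ≈ 3.3591.
So M = m × MB = 3.3591 × 37.9 ≈ 127.3099 billion.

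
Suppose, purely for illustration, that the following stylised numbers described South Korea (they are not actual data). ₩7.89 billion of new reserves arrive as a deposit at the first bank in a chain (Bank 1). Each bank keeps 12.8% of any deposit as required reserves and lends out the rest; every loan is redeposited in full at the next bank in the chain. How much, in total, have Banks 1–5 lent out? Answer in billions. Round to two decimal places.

Bank i lends (1 − rr)^i of the original deposit: Bank 1 lends 7.89·0.8720 ≈ 6.8801, Bank 2 lends 7.89·0.8720² ≈ 5.9994, and so on.
Summing a geometric series: total = 7.89·[0.8720·(1 − 0.8720^5) / (1 − 0.8720)] ≈ 26.6508 billion.

₩26.65 billion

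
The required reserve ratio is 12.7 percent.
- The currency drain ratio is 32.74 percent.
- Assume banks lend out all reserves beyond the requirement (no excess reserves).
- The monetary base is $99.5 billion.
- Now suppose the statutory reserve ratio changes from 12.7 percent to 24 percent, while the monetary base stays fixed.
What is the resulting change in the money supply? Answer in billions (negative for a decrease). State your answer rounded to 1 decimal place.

-57.9 billion

Initially m₁ = (1 + 0.3274) / (0.127 + 0.3274) ≈ 2.9212, so M₁ = 2.9212 × 99.5 = 290.6594 billion.
After the change m₂ = (1 + 0.3274) / (0.24 + 0.3274) ≈ 2.3394, so M₂ = 2.3394 × 99.5 = 232.7703 billion.
ΔM = M₂ − M₁ = 232.7703 − 290.6594 = -57.8891 billion.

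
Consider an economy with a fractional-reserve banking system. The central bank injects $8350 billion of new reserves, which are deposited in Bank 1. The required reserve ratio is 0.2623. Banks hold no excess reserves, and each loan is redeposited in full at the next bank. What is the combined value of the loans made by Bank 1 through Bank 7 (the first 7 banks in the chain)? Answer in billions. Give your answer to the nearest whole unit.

$20692 billion

Bank i lends (1 − rr)^i of the original deposit: Bank 1 lends 8350·0.7377 = 6159.7950, Bank 2 lends 8350·0.7377² ≈ 4544.0808, and so on.
Summing a geometric series: total = 8350·[0.7377·(1 − 0.7377^7) / (1 − 0.7377)] ≈ 20691.7072 billion.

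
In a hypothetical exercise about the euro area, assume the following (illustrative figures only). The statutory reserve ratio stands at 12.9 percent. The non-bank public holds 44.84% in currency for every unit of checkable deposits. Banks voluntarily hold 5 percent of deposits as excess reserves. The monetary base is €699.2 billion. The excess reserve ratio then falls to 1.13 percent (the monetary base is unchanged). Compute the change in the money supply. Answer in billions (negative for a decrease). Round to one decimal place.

€106.1 billion

Initially m₁ = (1 + 0.4484) / (0.129 + 0.05 + 0.4484) ≈ 2.30858, so M₁ = 2.30858 × 699.2 ≈ 1614.1591 billion.
After the change m₂ = (1 + 0.4484) / (0.129 + 0.0113 + 0.4484) ≈ 2.46034, so M₂ = 2.46034 × 699.2 ≈ 1720.2697 billion.
ΔM = M₂ − M₁ = 1720.2697 − 1614.1591 = 106.1106 billion.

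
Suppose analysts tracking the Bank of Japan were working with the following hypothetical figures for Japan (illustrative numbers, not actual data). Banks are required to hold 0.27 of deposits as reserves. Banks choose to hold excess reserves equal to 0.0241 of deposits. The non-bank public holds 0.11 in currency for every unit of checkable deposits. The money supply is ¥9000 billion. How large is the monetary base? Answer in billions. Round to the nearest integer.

The money multiplier is m = (1 + c) / (rr + e + c) = (1 + 0.11) / (0.27 + 0.0241 + 0.11) ≈ 2.74684.
MB = M / m = 9000 / 2.74684 ≈ 3276.4923 billion.

¥3276 billion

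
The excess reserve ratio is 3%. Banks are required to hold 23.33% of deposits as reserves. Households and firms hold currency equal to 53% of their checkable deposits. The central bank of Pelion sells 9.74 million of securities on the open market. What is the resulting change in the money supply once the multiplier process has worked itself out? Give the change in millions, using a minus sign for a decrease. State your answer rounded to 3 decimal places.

-18.785 million

The money multiplier is m = (1 + c) / (rr + e + c) = (1 + 0.53) / (0.2333 + 0.03 + 0.53) ≈ 1.92865.
The sale removes 9.74 million of base, so ΔM = m × ΔMB = 1.92865 × (−9.74) ≈ -18.7851 million.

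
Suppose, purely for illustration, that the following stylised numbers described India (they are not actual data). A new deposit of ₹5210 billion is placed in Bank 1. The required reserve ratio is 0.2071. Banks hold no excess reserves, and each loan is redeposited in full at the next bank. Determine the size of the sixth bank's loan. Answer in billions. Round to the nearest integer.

₹1295 billion

Each bank lends a fraction (1 − rr) = 0.7929 of the deposit it receives, so Bank 6 receives 5210·0.7929^5 and lends 5210·0.7929^6 ≈ 1294.6376 billion.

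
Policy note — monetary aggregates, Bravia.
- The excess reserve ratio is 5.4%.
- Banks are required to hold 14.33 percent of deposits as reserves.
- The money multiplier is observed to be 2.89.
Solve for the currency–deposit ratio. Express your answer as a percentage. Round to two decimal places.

22.74%

Using m = 2.89. From m = (1 + c)/(c + rr + e), rearranging gives 1 + c = m·(c + rr + e), so c·(1 − m) = m·(rr + e) − 1.
Hence c = [m·(rr + e) − 1]/(1 − m) = [2.89 × (0.1433 + 0.054) − 1] / (1 − 2.89) ≈ 0.227409.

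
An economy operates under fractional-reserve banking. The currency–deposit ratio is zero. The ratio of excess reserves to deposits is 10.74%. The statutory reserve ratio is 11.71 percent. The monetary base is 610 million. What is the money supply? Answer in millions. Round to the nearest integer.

2717 million

The money multiplier is m = 1 / (rr + e) = 1 / (0.1171 + 0.1074) ≈ 4.4543.
So M = m × MB = 4.4543 × 610 = 2717.123 million.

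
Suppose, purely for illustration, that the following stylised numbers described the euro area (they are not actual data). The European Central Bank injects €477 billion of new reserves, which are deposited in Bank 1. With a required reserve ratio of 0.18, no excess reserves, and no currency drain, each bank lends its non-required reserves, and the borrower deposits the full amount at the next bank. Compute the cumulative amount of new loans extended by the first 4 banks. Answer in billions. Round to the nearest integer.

Bank i lends (1 − rr)^i of the original deposit: Bank 1 lends 477·0.8200 = 391.1400, Bank 2 lends 477·0.8200² = 320.7348, and so on.
Summing a geometric series: total = 477·[0.8200·(1 − 0.8200^4) / (1 − 0.8200)] ≈ 1190.5394 billion.

€1191 billion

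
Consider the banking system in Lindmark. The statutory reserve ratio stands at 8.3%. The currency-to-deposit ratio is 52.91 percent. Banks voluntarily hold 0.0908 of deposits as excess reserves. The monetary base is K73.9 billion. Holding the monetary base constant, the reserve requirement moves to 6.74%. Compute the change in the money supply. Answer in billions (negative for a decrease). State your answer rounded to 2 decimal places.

K3.65 billion

Initially m₁ = (1 + 0.5291) / (0.083 + 0.0908 + 0.5291) ≈ 2.17542, so M₁ = 2.17542 × 73.9 ≈ 160.7635 billion.
After the change m₂ = (1 + 0.5291) / (0.0674 + 0.0908 + 0.5291) ≈ 2.22479, so M₂ = 2.22479 × 73.9 ≈ 164.412 billion.
ΔM = M₂ − M₁ = 164.412 − 160.7635 = 3.6485 billion.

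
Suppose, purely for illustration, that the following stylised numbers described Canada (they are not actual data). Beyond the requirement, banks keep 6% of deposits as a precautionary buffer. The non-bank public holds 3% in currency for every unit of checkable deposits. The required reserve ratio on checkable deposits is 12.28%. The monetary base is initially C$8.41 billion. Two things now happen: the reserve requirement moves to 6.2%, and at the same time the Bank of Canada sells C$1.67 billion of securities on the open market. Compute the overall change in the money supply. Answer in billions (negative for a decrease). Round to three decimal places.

Before: m₁ = (1 + 0.03) / (0.1228 + 0.06 + 0.03) ≈ 4.84023, MB₁ = 8.41, so M₁ = 4.84023 × 8.41 ≈ 40.7063 billion.
After: m₂ = (1 + 0.03) / (0.062 + 0.06 + 0.03) ≈ 6.77632, MB₂ = 8.41 − 1.67 = 6.74, so M₂ = 6.77632 × 6.74 ≈ 45.6724 billion.
ΔM = M₂ − M₁ = 45.6724 − 40.7063 = 4.9661 billion.

C$4.966 billion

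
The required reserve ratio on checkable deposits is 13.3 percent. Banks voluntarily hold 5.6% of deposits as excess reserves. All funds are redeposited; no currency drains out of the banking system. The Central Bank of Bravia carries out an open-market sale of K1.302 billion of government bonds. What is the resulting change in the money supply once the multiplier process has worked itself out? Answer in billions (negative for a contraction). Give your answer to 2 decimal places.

The money multiplier is m = 1 / (rr + e) = 1 / (0.133 + 0.056) ≈ 5.2910.
The sale removes 1.302 billion of base, so ΔM = m × ΔMB = 5.2910 × (−1.302) ≈ -6.8889 billion.

-6.89 billion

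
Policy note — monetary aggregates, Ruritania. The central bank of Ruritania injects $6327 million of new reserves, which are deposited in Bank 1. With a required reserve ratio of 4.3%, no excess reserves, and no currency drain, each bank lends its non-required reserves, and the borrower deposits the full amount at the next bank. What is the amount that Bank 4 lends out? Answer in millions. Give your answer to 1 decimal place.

Each bank lends a fraction (1 − rr) = 0.9570 of the deposit it receives, so Bank 4 receives 6327·0.9570^3 and lends 6327·0.9570^4 ≈ 5306.9572 million.

$5307.0 million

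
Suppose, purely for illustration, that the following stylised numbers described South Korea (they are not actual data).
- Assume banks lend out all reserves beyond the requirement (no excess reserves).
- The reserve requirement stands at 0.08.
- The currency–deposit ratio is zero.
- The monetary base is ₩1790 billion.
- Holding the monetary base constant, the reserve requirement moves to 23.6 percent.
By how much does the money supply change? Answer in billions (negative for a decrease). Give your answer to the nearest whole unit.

-14790 billion

Initially m₁ = 1 / (0.08) = 12.5, so M₁ = 12.5 × 1790 = 22375 billion.
After the change m₂ = 1 / (0.236) ≈ 4.23729, so M₂ = 4.23729 × 1790 = 7584.7491 billion.
ΔM = M₂ − M₁ = 7584.7491 − 22375 = -14790.2509 billion.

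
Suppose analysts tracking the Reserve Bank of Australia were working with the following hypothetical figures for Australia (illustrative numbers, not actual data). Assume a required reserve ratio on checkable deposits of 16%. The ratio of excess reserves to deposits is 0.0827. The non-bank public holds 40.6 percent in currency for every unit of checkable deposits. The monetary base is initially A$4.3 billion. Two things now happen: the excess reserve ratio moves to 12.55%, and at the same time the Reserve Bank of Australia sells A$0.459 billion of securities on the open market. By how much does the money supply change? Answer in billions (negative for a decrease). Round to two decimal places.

-1.51 billion

Before: m₁ = (1 + 0.406) / (0.16 + 0.0827 + 0.406) ≈ 2.1674, MB₁ = 4.3, so M₁ = 2.1674 × 4.3 ≈ 9.3198 billion.
After: m₂ = (1 + 0.406) / (0.16 + 0.1255 + 0.406) ≈ 2.0333, MB₂ = 4.3 − 0.459 = 3.841, so M₂ = 2.0333 × 3.841 ≈ 7.8099 billion.
ΔM = M₂ − M₁ = 7.8099 − 9.3198 = -1.5099 billion.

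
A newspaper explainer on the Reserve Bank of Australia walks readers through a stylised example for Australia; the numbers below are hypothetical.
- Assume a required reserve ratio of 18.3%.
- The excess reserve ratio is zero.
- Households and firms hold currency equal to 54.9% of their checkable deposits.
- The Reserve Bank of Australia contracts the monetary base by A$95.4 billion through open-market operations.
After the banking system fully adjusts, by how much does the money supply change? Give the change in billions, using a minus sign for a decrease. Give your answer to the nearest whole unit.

-202 billion

The money multiplier is m = (1 + c) / (rr + c) = (1 + 0.549) / (0.183 + 0.549) ≈ 2.1161.
The sale removes 95.4 billion of base, so ΔM = m × ΔMB = 2.1161 × (−95.4) ≈ -201.8759 billion.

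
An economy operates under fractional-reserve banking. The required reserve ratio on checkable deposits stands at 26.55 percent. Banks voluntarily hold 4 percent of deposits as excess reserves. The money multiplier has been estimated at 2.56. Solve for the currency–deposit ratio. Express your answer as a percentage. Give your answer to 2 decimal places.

Using m = 2.56. From m = (1 + c)/(c + rr + e), rearranging gives 1 + c = m·(c + rr + e), so c·(1 − m) = m·(rr + e) − 1.
Hence c = [m·(rr + e) − 1]/(1 − m) = [2.56 × (0.2655 + 0.04) − 1] / (1 − 2.56) ≈ 0.139692.

13.97%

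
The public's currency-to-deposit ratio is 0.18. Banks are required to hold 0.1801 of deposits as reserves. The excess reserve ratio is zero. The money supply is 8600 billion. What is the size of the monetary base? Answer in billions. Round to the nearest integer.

2624 billion

The money multiplier is m = (1 + c) / (rr + c) = (1 + 0.18) / (0.1801 + 0.18) ≈ 3.27687.
MB = M / m = 8600 / 3.27687 ≈ 2624.4557 billion.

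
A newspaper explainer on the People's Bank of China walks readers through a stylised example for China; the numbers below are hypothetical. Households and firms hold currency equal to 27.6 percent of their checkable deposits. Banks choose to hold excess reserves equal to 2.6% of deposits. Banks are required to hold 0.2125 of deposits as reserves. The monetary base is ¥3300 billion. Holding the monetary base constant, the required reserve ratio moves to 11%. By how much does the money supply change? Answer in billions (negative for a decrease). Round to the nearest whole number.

Initially m₁ = (1 + 0.276) / (0.2125 + 0.026 + 0.276) ≈ 2.48008, so M₁ = 2.48008 × 3300 = 8184.264 billion.
After the change m₂ = (1 + 0.276) / (0.11 + 0.026 + 0.276) ≈ 3.09709, so M₂ = 3.09709 × 3300 = 10220.397 billion.
ΔM = M₂ − M₁ = 10220.397 − 8184.264 = 2036.133 billion.

¥2036 billion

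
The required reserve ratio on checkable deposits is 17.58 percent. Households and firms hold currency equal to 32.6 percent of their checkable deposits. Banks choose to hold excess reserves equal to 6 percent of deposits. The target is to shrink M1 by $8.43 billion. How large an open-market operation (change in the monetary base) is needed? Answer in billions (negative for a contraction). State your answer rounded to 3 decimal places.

-3.572 billion

The money multiplier is m = (1 + c) / (rr + e + c) = (1 + 0.326) / (0.1758 + 0.06 + 0.326) ≈ 2.36027.
ΔMB = ΔM / m = (−8.43) / 2.36027 ≈ -3.5716 billion.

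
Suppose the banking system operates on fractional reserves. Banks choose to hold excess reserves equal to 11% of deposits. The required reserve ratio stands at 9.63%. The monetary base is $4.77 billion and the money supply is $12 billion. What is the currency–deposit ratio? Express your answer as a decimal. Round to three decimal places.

Using m = M/MB = 12/4.77 ≈ 2.515723. From m = (1 + c)/(c + rr + e), rearranging gives 1 + c = m·(c + rr + e), so c·(1 − m) = m·(rr + e) − 1.
Hence c = [m·(rr + e) − 1]/(1 − m) = [2.515723 × (0.0963 + 0.11) − 1] / (1 − 2.515723) ≈ 0.317344.

0.317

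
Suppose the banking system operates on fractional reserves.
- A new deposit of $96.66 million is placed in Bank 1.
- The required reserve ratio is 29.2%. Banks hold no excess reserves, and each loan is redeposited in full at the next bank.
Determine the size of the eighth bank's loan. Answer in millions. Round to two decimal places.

Each bank lends a fraction (1 − rr) = 0.7080 of the deposit it receives, so Bank 8 receives 96.66·0.7080^7 and lends 96.66·0.7080^8 ≈ 6.1026 million.

$6.10 million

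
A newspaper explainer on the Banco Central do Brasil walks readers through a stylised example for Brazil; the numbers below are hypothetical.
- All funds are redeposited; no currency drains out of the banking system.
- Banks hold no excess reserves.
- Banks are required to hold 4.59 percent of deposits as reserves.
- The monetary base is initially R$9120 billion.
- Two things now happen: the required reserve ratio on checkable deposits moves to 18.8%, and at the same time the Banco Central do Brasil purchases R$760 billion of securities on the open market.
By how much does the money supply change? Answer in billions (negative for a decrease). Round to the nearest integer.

Before: m₁ = 1 / (0.0459) ≈ 21.78649, MB₁ = 9120, so M₁ = 21.78649 × 9120 = 198692.7888 billion.
After: m₂ = 1 / (0.188) ≈ 5.31915, MB₂ = 9120 + 760 = 9880, so M₂ = 5.31915 × 9880 = 52553.202 billion.
ΔM = M₂ − M₁ = 52553.202 − 198692.7888 = -146139.5868 billion.

-146140 billion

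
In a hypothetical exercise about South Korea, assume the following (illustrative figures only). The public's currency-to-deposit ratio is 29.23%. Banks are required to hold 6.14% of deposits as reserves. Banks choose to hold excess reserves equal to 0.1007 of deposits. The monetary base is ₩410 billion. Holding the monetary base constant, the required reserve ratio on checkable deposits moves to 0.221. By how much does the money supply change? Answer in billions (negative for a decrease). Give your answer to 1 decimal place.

-303.1 billion

Initially m₁ = (1 + 0.2923) / (0.0614 + 0.1007 + 0.2923) ≈ 2.84397, so M₁ = 2.84397 × 410 = 1166.0277 billion.
After the change m₂ = (1 + 0.2923) / (0.221 + 0.1007 + 0.2923) ≈ 2.10472, so M₂ = 2.10472 × 410 = 862.9352 billion.
ΔM = M₂ − M₁ = 862.9352 − 1166.0277 = -303.0925 billion.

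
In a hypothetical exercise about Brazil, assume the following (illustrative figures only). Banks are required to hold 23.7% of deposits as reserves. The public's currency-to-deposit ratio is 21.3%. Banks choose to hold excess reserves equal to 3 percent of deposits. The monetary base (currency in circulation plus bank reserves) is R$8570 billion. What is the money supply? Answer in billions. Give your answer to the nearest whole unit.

The money multiplier is m = (1 + c) / (rr + e + c) = (1 + 0.213) / (0.237 + 0.03 + 0.213) ≈ 2.52708.
So M = m × MB = 2.52708 × 8570 = 21657.0756 billion.

R$21657 billion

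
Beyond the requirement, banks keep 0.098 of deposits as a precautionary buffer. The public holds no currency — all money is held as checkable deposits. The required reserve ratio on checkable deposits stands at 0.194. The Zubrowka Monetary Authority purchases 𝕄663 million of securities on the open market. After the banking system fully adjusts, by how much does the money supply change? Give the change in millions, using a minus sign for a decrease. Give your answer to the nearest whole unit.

The money multiplier is m = 1 / (rr + e) = 1 / (0.194 + 0.098) ≈ 3.4247.
The purchase adds 663 million of base, so ΔM = m × ΔMB = 3.4247 × (+663) = 2270.5761 million.

𝕄2271 million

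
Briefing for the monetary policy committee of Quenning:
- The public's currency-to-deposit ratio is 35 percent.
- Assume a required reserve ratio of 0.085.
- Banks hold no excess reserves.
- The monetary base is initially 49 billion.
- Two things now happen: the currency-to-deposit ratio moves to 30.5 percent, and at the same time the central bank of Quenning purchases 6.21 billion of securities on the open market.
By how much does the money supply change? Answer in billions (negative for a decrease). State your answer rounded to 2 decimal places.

Before: m₁ = (1 + 0.35) / (0.085 + 0.35) ≈ 3.10345, MB₁ = 49, so M₁ = 3.10345 × 49 ≈ 152.0691 billion.
After: m₂ = (1 + 0.305) / (0.085 + 0.305) ≈ 3.34615, MB₂ = 49 + 6.21 = 55.21, so M₂ = 3.34615 × 55.21 ≈ 184.7409 billion.
ΔM = M₂ − M₁ = 184.7409 − 152.0691 = 32.6718 billion.

32.67 billion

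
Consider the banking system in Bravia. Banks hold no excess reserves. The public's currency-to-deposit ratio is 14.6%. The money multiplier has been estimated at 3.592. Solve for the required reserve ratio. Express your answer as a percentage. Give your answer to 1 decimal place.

Using m = 3.592. Since m = (1 + c)/(c + rr + e), the denominator satisfies c + rr + e = (1 + c)/m = (1 + 0.146) / 3.592 ≈ 0.319042.
With c = 0.146 and e = 0, the required reserve ratio is 0.319042 − 0.146 − 0 = 0.173042.

17.3%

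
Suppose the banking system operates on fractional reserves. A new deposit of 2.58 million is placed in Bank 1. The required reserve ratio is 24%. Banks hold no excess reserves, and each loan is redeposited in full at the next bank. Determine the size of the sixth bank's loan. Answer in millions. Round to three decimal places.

Each bank lends a fraction (1 − rr) = 0.7600 of the deposit it receives, so Bank 6 receives 2.58·0.7600^5 and lends 2.58·0.7600^6 ≈ 0.4972 million.

0.497 million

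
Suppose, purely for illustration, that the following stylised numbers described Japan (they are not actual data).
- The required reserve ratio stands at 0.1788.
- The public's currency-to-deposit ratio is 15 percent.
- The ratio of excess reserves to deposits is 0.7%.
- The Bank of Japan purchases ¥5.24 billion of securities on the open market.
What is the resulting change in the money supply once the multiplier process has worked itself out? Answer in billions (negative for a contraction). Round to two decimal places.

The money multiplier is m = (1 + c) / (rr + e + c) = (1 + 0.15) / (0.1788 + 0.007 + 0.15) ≈ 3.4247.
The purchase adds 5.24 billion of base, so ΔM = m × ΔMB = 3.4247 × (+5.24) ≈ 17.9454 billion.

¥17.95 billion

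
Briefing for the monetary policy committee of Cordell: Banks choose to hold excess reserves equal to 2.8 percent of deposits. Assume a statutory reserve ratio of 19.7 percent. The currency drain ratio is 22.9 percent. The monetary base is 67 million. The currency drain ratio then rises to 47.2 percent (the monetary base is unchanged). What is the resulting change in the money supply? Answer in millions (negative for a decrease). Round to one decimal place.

Initially m₁ = (1 + 0.229) / (0.197 + 0.028 + 0.229) ≈ 2.7070, so M₁ = 2.7070 × 67 = 181.369 million.
After the change m₂ = (1 + 0.472) / (0.197 + 0.028 + 0.472) ≈ 2.1119, so M₂ = 2.1119 × 67 = 141.4973 million.
ΔM = M₂ − M₁ = 141.4973 − 181.369 = -39.8717 million.

-39.9 million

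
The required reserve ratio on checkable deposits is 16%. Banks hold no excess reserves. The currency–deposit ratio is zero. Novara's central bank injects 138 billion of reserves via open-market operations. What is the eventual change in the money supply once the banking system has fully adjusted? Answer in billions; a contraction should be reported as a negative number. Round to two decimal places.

The simple money multiplier is m = 1/rr = 1/0.16 = 6.25.
An open-market purchase increases the monetary base by 138 billion, so ΔM = m × ΔMB = 6.25 × 138 = 862.5 billion.

862.50 billion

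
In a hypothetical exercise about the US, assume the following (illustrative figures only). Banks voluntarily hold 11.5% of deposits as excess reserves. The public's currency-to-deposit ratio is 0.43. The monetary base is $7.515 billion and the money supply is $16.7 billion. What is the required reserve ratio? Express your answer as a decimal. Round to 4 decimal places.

0.0985

Using m = M/MB = 16.7/7.515 ≈ 2.222222. Since m = (1 + c)/(c + rr + e), the denominator satisfies c + rr + e = (1 + c)/m = (1 + 0.43) / 2.222222 ≈ 0.643500.
With c = 0.43 and e = 0.115, the required reserve ratio is 0.643500 − 0.43 − 0.115 = 0.0985.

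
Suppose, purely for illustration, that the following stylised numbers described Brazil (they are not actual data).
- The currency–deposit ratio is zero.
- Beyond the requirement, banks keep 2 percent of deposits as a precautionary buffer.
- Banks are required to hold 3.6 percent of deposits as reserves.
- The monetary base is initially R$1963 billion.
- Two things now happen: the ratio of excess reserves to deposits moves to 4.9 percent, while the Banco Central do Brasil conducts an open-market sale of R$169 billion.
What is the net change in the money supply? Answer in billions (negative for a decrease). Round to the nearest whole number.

-13948 billion

Before: m₁ = 1 / (0.036 + 0.02) ≈ 17.85714, MB₁ = 1963, so M₁ = 17.85714 × 1963 ≈ 35053.5658 billion.
After: m₂ = 1 / (0.036 + 0.049) ≈ 11.76471, MB₂ = 1963 − 169 = 1794, so M₂ = 11.76471 × 1794 ≈ 21105.8897 billion.
ΔM = M₂ − M₁ = 21105.8897 − 35053.5658 = -13947.6761 billion.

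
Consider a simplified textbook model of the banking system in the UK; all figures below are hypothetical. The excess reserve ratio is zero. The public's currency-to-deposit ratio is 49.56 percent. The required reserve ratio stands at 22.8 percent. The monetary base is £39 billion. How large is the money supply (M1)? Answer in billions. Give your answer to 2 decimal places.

The money multiplier is m = (1 + c) / (rr + c) = (1 + 0.4956) / (0.228 + 0.4956) ≈ 2.06689.
So M = m × MB = 2.06689 × 39 ≈ 80.6087 billion.

£80.61 billion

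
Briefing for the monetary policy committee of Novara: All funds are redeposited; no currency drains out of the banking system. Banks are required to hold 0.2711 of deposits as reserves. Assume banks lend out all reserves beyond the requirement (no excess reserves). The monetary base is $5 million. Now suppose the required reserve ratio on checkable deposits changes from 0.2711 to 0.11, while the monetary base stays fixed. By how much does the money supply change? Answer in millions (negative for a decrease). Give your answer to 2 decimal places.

$27.01 million

Initially m₁ = 1 / (0.2711) ≈ 3.6887, so M₁ = 3.6887 × 5 = 18.4435 million.
After the change m₂ = 1 / (0.11) ≈ 9.0909, so M₂ = 9.0909 × 5 = 45.4545 million.
ΔM = M₂ − M₁ = 45.4545 − 18.4435 = 27.011 million.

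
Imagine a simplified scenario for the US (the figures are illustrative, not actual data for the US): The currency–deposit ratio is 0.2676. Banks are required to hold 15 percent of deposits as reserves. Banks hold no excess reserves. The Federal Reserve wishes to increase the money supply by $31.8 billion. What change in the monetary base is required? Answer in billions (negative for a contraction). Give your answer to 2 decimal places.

$10.48 billion

The money multiplier is m = (1 + c) / (rr + c) = (1 + 0.2676) / (0.15 + 0.2676) ≈ 3.03544.
ΔMB = ΔM / m = (+31.8) / 3.03544 ≈ 10.4762 billion.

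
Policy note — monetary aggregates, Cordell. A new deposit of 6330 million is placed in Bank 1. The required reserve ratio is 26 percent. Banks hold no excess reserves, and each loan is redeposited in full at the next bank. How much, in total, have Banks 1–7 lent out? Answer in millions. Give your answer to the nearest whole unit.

15827 million

Bank i lends (1 − rr)^i of the original deposit: Bank 1 lends 6330·0.7400 = 4684.2000, Bank 2 lends 6330·0.7400² = 3466.3080, and so on.
Summing a geometric series: total = 6330·[0.7400·(1 − 0.7400^7) / (1 − 0.7400)] ≈ 15826.9605 million.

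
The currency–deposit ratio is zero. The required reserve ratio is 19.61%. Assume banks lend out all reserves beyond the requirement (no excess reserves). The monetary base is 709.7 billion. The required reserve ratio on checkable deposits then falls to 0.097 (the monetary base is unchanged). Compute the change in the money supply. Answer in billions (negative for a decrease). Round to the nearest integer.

Initially m₁ = 1 / (0.1961) ≈ 5.0994, so M₁ = 5.0994 × 709.7 ≈ 3619.0442 billion.
After the change m₂ = 1 / (0.097) ≈ 10.3093, so M₂ = 10.3093 × 709.7 ≈ 7316.5102 billion.
ΔM = M₂ − M₁ = 7316.5102 − 3619.0442 = 3697.466 billion.

3697 billion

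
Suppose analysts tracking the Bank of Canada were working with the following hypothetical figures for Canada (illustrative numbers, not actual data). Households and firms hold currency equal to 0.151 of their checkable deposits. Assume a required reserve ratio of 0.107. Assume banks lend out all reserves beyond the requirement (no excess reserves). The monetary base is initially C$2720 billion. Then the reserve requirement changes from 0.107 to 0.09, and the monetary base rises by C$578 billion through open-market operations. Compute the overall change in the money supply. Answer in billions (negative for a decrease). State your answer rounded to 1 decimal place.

C$3616.5 billion

Before: m₁ = (1 + 0.151) / (0.107 + 0.151) ≈ 4.461240, MB₁ = 2720, so M₁ = 4.461240 × 2720 = 12134.5728 billion.
After: m₂ = (1 + 0.151) / (0.09 + 0.151) ≈ 4.775934, MB₂ = 2720 + 578 = 3298, so M₂ = 4.775934 × 3298 ≈ 15751.0303 billion.
ΔM = M₂ − M₁ = 15751.0303 − 12134.5728 = 3616.4575 billion.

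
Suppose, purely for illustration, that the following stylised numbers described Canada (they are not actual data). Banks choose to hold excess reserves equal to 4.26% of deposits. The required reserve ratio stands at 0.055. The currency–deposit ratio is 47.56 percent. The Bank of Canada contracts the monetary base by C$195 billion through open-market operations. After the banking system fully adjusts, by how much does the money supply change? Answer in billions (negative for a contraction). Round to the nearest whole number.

-502 billion

The money multiplier is m = (1 + c) / (rr + e + c) = (1 + 0.4756) / (0.055 + 0.0426 + 0.4756) ≈ 2.5743.
The sale removes 195 billion of base, so ΔM = m × ΔMB = 2.5743 × (−195) = -501.9885 billion.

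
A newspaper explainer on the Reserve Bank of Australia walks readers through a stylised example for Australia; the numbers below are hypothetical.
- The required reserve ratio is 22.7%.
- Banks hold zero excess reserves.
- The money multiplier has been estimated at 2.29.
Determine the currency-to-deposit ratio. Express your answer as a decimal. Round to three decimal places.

0.372

Using m = 2.29. From m = (1 + c)/(c + rr + e), rearranging gives 1 + c = m·(c + rr + e), so c·(1 − m) = m·(rr + e) − 1.
Hence c = [m·(rr + e) − 1]/(1 − m) = [2.29 × (0.227 + 0) − 1] / (1 − 2.29) ≈ 0.372225.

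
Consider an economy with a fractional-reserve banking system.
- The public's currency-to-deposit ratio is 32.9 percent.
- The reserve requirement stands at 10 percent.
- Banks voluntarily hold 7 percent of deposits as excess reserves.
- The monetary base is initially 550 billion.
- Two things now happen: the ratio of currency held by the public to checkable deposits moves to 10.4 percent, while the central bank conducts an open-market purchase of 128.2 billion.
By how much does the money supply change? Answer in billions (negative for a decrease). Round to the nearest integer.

1268 billion

Before: m₁ = (1 + 0.329) / (0.1 + 0.07 + 0.329) ≈ 2.6633, MB₁ = 550, so M₁ = 2.6633 × 550 = 1464.815 billion.
After: m₂ = (1 + 0.104) / (0.1 + 0.07 + 0.104) ≈ 4.0292, MB₂ = 550 + 128.2 = 678.2, so M₂ = 4.0292 × 678.2 ≈ 2732.6034 billion.
ΔM = M₂ − M₁ = 2732.6034 − 1464.815 = 1267.7884 billion.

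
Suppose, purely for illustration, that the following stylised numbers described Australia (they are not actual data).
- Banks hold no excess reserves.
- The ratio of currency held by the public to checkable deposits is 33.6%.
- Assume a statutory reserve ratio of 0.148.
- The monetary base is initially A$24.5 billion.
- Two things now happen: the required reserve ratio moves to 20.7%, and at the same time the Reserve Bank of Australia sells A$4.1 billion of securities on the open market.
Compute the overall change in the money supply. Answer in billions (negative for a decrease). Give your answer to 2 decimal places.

Before: m₁ = (1 + 0.336) / (0.148 + 0.336) ≈ 2.76033, MB₁ = 24.5, so M₁ = 2.76033 × 24.5 ≈ 67.6281 billion.
After: m₂ = (1 + 0.336) / (0.207 + 0.336) ≈ 2.46041, MB₂ = 24.5 − 4.1 = 20.4, so M₂ = 2.46041 × 20.4 ≈ 50.1924 billion.
ΔM = M₂ − M₁ = 50.1924 − 67.6281 = -17.4357 billion.

-17.44 billion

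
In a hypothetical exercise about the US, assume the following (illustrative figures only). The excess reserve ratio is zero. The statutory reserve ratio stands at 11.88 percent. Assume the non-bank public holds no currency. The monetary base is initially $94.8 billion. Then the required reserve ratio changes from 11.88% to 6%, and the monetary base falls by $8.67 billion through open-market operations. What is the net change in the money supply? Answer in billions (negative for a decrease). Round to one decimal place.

Before: m₁ = 1 / (0.1188) ≈ 8.4175, MB₁ = 94.8, so M₁ = 8.4175 × 94.8 = 797.979 billion.
After: m₂ = 1 / (0.06) ≈ 16.6667, MB₂ = 94.8 − 8.67 = 86.13, so M₂ = 16.6667 × 86.13 ≈ 1435.5029 billion.
ΔM = M₂ − M₁ = 1435.5029 − 797.979 = 637.5239 billion.

$637.5 billion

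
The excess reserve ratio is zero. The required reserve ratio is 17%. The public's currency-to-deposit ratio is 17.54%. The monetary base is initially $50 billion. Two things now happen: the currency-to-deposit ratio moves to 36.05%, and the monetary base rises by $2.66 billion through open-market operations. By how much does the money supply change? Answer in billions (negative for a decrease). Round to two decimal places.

-35.10 billion

Before: m₁ = (1 + 0.1754) / (0.17 + 0.1754) ≈ 3.40301, MB₁ = 50, so M₁ = 3.40301 × 50 = 170.1505 billion.
After: m₂ = (1 + 0.3605) / (0.17 + 0.3605) ≈ 2.56456, MB₂ = 50 + 2.66 = 52.66, so M₂ = 2.56456 × 52.66 ≈ 135.0497 billion.
ΔM = M₂ − M₁ = 135.0497 − 170.1505 = -35.1008 billion.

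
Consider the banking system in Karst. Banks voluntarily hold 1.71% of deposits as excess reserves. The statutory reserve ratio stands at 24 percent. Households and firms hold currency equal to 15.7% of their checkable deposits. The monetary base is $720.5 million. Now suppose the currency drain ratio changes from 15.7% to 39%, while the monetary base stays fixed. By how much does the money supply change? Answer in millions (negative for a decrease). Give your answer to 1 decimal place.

Initially m₁ = (1 + 0.157) / (0.24 + 0.0171 + 0.157) ≈ 2.79401, so M₁ = 2.79401 × 720.5 ≈ 2013.0842 million.
After the change m₂ = (1 + 0.39) / (0.24 + 0.0171 + 0.39) ≈ 2.14805, so M₂ = 2.14805 × 720.5 ≈ 1547.67 million.
ΔM = M₂ − M₁ = 1547.67 − 2013.0842 = -465.4142 million.

-465.4 million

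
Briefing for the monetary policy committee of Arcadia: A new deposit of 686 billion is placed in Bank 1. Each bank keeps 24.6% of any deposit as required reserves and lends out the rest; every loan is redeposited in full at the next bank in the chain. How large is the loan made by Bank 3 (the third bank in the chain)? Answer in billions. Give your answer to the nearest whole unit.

Each bank lends a fraction (1 − rr) = 0.7540 of the deposit it receives, so Bank 3 receives 686·0.7540^2 and lends 686·0.7540^3 ≈ 294.0615 billion.

294 billion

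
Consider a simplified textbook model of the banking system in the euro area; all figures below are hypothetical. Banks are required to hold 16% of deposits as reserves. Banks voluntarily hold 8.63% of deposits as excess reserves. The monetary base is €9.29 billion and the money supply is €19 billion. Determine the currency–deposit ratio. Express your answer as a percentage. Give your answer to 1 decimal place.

Using m = M/MB = 19/9.29 ≈ 2.045210. From m = (1 + c)/(c + rr + e), rearranging gives 1 + c = m·(c + rr + e), so c·(1 − m) = m·(rr + e) − 1.
Hence c = [m·(rr + e) − 1]/(1 − m) = [2.045210 × (0.16 + 0.0863) − 1] / (1 − 2.045210) ≈ 0.474799.

47.5%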